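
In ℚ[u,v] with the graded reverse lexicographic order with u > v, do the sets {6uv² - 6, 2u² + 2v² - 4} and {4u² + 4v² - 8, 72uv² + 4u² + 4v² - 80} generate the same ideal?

Yes, the ideals are equal.

For a fixed monomial order, each ideal has a unique reduced Gröbner basis; comparing bases decides equality.
Buchberger on the first generating set:
f_1 = 6uv² - 6, LT = uv².
f_2 = 2u² + 2v² - 4, LT = u².

S(f_1,f_2): lcm = u²v². S = -v⁴ + 2v² - u.
  leading term v⁴: no divisor's leading term divides it; move -v⁴ to the remainder.
  leading term v²: no divisor's leading term divides it; move 2v² to the remainder.
  leading term u: no divisor's leading term divides it; move -u to the remainder.
  remainder -v⁴ + 2v² - u ≠ 0; add g_3 = -v⁴ + 2v² - u to the basis.

The other S-polynomials (S(f_1,g_3), S(f_2,g_3)) all reduce to 0 modulo the current basis, so we have a Gröbner basis.
Inter-reduce: drop elements whose leading term is divisible by another's, tail-reduce, and make monic.
Reduced Gröbner basis: {v⁴ - 2v² + u, uv² - 1, u² + v² - 2}.

Buchberger on the second generating set:
h_1 = 4u² + 4v² - 8, LT = u².
h_2 = 72uv² + 4u² + 4v² - 80, LT = uv².

S(h_1,h_2): lcm = u²v². S = v⁴ - 1/18u³ - 1/18uv² - 2v² + 10/9u.
  leading term v⁴: no divisor's leading term divides it; move v⁴ to the remainder.
  leading term u³: subtract (-1/72u)·h_1 from -1/18u³ - 1/18uv² - 2v² + 10/9u → -2v² + u
  leading term v²: no divisor's leading term divides it; move -2v² to the remainder.
  leading term u: no divisor's leading term divides it; move u to the remainder.
  remainder v⁴ - 2v² + u ≠ 0; add k_3 = v⁴ - 2v² + u to the basis.

The other S-polynomials (S(h_1,k_3), S(h_2,k_3)) all reduce to 0 modulo the current basis, so we have a Gröbner basis.
Inter-reduce: drop elements whose leading term is divisible by another's, tail-reduce, and make monic.
Reduced Gröbner basis: {v⁴ - 2v² + u, uv² - 1, u² + v² - 2}.

These coincide, so the ideals are equal.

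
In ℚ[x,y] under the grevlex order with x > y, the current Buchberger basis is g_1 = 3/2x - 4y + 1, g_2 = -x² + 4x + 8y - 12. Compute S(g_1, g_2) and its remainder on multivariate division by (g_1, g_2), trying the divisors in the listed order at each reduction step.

S(g_1, g_2) = -8/3xy + 14/3x + 8y - 12; remainder on division = -64/9y² + 200/9y - 136/9.

lcm(LM(g_1), LM(g_2)) = x².
S = (lcm/LT(g_1))·g_1 − (lcm/LT(g_2))·g_2 = -8/3xy + 14/3x + 8y - 12.
Reduce S modulo (g_1, g_2) in that order:
  leading term xy: subtract (-16/9y)·g_1 from -8/3xy + 14/3x + 8y - 12 → -64/9y² + 14/3x + 88/9y - 12
  leading term y²: no divisor's leading term divides it; move -64/9y² to the remainder.
  leading term x: subtract (28/9)·g_1 from 14/3x + 88/9y - 12 → 200/9y - 136/9
  leading term y: no divisor's leading term divides it; move 200/9y to the remainder.
  leading term 1: no divisor's leading term divides it; move -136/9 to the remainder.
The remainder -64/9y² + 200/9y - 136/9 is nonzero, so it would be added as the next basis element.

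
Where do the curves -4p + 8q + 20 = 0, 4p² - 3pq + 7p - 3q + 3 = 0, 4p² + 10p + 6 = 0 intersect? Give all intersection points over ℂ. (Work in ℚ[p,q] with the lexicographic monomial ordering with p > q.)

{(-1, -3)}

Compute a lex Gröbner basis by Buchberger's algorithm.
f_1 = -4p + 8q + 20, LT = p.
f_2 = 4p² - 3pq + 7p - 3q + 3, LT = p².
f_3 = 4p² + 10p + 6, LT = p².

S(f_1,f_2): lcm = p². S = -5/4pq - 27/4p + ¾q - ¾.
  reduce S modulo (f_1, f_2, f_3):
  remainder -5/2q² - 19q - 69/2 ≠ 0; add h_4 = -5/2q² - 19q - 69/2 to the basis.

S(f_1,f_3): lcm = p². S = -2pq - 15/2p - 3/2.
  reduce S modulo (f_1, f_2, f_3, h_4):
  remainder 27/5q + 81/5 ≠ 0; add h_5 = 27/5q + 81/5 to the basis.

The other S-polynomials (S(f_2,f_3), S(f_1,h_4), S(f_2,h_4), S(f_3,h_4), S(f_1,h_5), S(f_2,h_5), S(f_3,h_5), S(h_4,h_5)) all reduce to 0 modulo the current basis, so we have a Gröbner basis.
Inter-reduce: drop elements whose leading term is divisible by another's, tail-reduce, and make monic.
Reduced Gröbner basis: {p + 1, q + 3}.

A lex Gröbner basis eliminates variables successively. Here q + 3 depends only on q, with roots {-3}; lifting each root through the earlier basis elements recovers the full solutions.
  q = -3: the earlier basis element becomes p + 1 = 0, giving p = -1 — point (-1, -3).
This is the nonlinear analogue of row-reducing a linear system.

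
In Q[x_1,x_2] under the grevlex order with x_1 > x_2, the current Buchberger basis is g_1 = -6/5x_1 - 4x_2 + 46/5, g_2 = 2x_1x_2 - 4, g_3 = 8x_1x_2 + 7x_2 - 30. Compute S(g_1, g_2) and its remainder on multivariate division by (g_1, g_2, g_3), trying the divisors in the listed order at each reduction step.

S(g_1, g_2) = 10/3x_2^2 - 23/3x_2 + 2; remainder on division = 10/3x_2^2 - 23/3x_2 + 2.

lcm(LM(g_1), LM(g_2)) = x_1x_2.
S = (lcm/LT(g_1))·g_1 − (lcm/LT(g_2))·g_2 = 10/3x_2^2 - 23/3x_2 + 2.
Reduce S modulo (g_1, g_2, g_3) in that order:
  leading term x_2^2: no divisor's leading term divides it; move 10/3x_2^2 to the remainder.
  leading term x_2: no divisor's leading term divides it; move -23/3x_2 to the remainder.
  leading term 1: no divisor's leading term divides it; move 2 to the remainder.
The remainder 10/3x_2^2 - 23/3x_2 + 2 is nonzero, so it would be added as the next basis element.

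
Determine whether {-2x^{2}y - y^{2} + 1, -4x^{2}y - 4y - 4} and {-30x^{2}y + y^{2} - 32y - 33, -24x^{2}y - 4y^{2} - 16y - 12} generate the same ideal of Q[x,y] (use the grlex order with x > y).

Since reduced Gröbner bases are canonical representatives of ideals under a given ordering, it suffices to compute and compare them.
Buchberger on the first generating set:
f_1 = -2x^{2}y - y^{2} + 1, LT = x^{2}y.
f_2 = -4x^{2}y - 4y - 4, LT = x^{2}y.

S(f_1,f_2): lcm = x^{2}y. S = \tfrac{1}{2}y^{2} - y - \tfrac{3}{2}.
  reduce S modulo (f_1, f_2):
  remainder \tfrac{1}{2}y^{2} - y - \tfrac{3}{2} ≠ 0; add g_3 = \tfrac{1}{2}y^{2} - y - \tfrac{3}{2} to the basis.

S(f_1,g_3): lcm = x^{2}y^{2}. S = 2x^{2}y + \tfrac{1}{2}y^{3} + 3x^{2} - \tfrac{1}{2}y.
  reduce S modulo (f_1, f_2, g_3):
  remainder 3x^{2} + y + 1 ≠ 0; add g_4 = 3x^{2} + y + 1 to the basis.

The other S-polynomials (S(f_2,g_3), S(f_1,g_4), S(f_2,g_4), S(g_3,g_4)) all reduce to 0 modulo the current basis, so we have a Gröbner basis.
Inter-reduce: drop elements whose leading term is divisible by another's, tail-reduce, and make monic.
Reduced Gröbner basis: {x^{2} + \tfrac{1}{3}y + \tfrac{1}{3}, y^{2} - 2y - 3}.

Buchberger on the second generating set:
h_1 = -30x^{2}y + y^{2} - 32y - 33, LT = x^{2}y.
h_2 = -24x^{2}y - 4y^{2} - 16y - 12, LT = x^{2}y.

S(h_1,h_2): lcm = x^{2}y. S = -\tfrac{1}{5}y^{2} + \tfrac{2}{5}y + \tfrac{3}{5}.
  reduce S modulo (h_1, h_2):
  remainder -\tfrac{1}{5}y^{2} + \tfrac{2}{5}y + \tfrac{3}{5} ≠ 0; add k_3 = -\tfrac{1}{5}y^{2} + \tfrac{2}{5}y + \tfrac{3}{5} to the basis.

S(h_1,k_3): lcm = x^{2}y^{2}. S = 2x^{2}y - \tfrac{1}{30}y^{3} + 3x^{2} + \tfrac{16}{15}y^{2} + \tfrac{11}{10}y.
  reduce S modulo (h_1, h_2, k_3):
  remainder 3x^{2} + y + 1 ≠ 0; add k_4 = 3x^{2} + y + 1 to the basis.

The other S-polynomials (S(h_2,k_3), S(h_1,k_4), S(h_2,k_4), S(k_3,k_4)) all reduce to 0 modulo the current basis, so we have a Gröbner basis.
Inter-reduce: drop elements whose leading term is divisible by another's, tail-reduce, and make monic.
Reduced Gröbner basis: {x^{2} + \tfrac{1}{3}y + \tfrac{1}{3}, y^{2} - 2y - 3}.

Same reduced basis, so the two generating sets span the same ideal.

Yes, the ideals are equal.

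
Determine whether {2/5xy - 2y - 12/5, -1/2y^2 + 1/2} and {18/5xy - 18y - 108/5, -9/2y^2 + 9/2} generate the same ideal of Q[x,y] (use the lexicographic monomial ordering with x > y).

Equality of ideals is decidable: compute both reduced Gröbner bases (unique for the ordering) and check whether they agree.
Buchberger on the first generating set:
f_1 = 2/5xy - 2y - 12/5, LT = xy.
f_2 = -1/2y^2 + 1/2, LT = y^2.

S(f_1,f_2): lcm = xy^2. S = x - 5y^2 - 6y.
  reduce S modulo (f_1, f_2):
  remainder x - 6y - 5 ≠ 0; add g_3 = x - 6y - 5 to the basis.

The other S-polynomials (S(f_1,g_3), S(f_2,g_3)) all reduce to 0 modulo the current basis, so we have a Gröbner basis.
Inter-reduce: drop elements whose leading term is divisible by another's, tail-reduce, and make monic.
Reduced Gröbner basis: {x - 6y - 5, y^2 - 1}.

Buchberger on the second generating set:
h_1 = 18/5xy - 18y - 108/5, LT = xy.
h_2 = -9/2y^2 + 9/2, LT = y^2.

S(h_1,h_2): lcm = xy^2. S = x - 5y^2 - 6y.
  reduce S modulo (h_1, h_2):
  remainder x - 6y - 5 ≠ 0; add k_3 = x - 6y - 5 to the basis.

The other S-polynomials (S(h_1,k_3), S(h_2,k_3)) all reduce to 0 modulo the current basis, so we have a Gröbner basis.
Inter-reduce: drop elements whose leading term is divisible by another's, tail-reduce, and make monic.
Reduced Gröbner basis: {x - 6y - 5, y^2 - 1}.

These coincide, so the ideals are equal.

Yes, the ideals are equal.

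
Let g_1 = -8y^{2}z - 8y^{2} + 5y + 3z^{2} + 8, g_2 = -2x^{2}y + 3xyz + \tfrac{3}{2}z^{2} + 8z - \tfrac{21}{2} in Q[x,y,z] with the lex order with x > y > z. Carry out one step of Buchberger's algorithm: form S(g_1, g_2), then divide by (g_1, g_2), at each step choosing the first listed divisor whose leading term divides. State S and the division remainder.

S(g_1, g_2) = x^{2}y^{2} - \tfrac{5}{8}x^{2}y - \tfrac{3}{8}x^{2}z^{2} - x^{2} + \tfrac{3}{2}xy^{2}z^{2} + \tfrac{3}{4}yz^{3} + 4yz^{2} - \tfrac{21}{4}yz; remainder on division = -\tfrac{3}{8}x^{2}z^{2} - x^{2} + \tfrac{9}{16}xz^{3} + \tfrac{3}{2}xz + \tfrac{3}{4}yz^{3} + \tfrac{19}{4}yz^{2} - \tfrac{5}{4}yz - \tfrac{21}{4}y - \tfrac{15}{32}z^{2} - \tfrac{5}{2}z + \tfrac{105}{32}.

lcm(LM(g_1), LM(g_2)) = x^{2}y^{2}z.
S = (lcm/LT(g_1))·g_1 − (lcm/LT(g_2))·g_2 = x^{2}y^{2} - \tfrac{5}{8}x^{2}y - \tfrac{3}{8}x^{2}z^{2} - x^{2} + \tfrac{3}{2}xy^{2}z^{2} + \tfrac{3}{4}yz^{3} + 4yz^{2} - \tfrac{21}{4}yz.
Reduce S modulo (g_1, g_2) in that order:
  leading term x^{2}y^{2}: subtract (-\tfrac{1}{2}y)·g_2 from x^{2}y^{2} - \tfrac{5}{8}x^{2}y - \tfrac{3}{8}x^{2}z^{2} - x^{2} + \tfrac{3}{2}xy^{2}z^{2} + \tfrac{3}{4}yz^{3} + 4yz^{2} - \tfrac{21}{4}yz → -\tfrac{5}{8}x^{2}y - \tfrac{3}{8}x^{2}z^{2} - x^{2} + \tfrac{3}{2}xy^{2}z^{2} + \tfrac{3}{2}xy^{2}z + \tfrac{3}{4}yz^{3} + \tfrac{19}{4}yz^{2} - \tfrac{5}{4}yz - \tfrac{21}{4}y
  leading term x^{2}y: subtract (\tfrac{5}{16})·g_2 from -\tfrac{5}{8}x^{2}y - \tfrac{3}{8}x^{2}z^{2} - x^{2} + \tfrac{3}{2}xy^{2}z^{2} + \tfrac{3}{2}xy^{2}z + \tfrac{3}{4}yz^{3} + \tfrac{19}{4}yz^{2} - \tfrac{5}{4}yz - \tfrac{21}{4}y → -\tfrac{3}{8}x^{2}z^{2} - x^{2} + \tfrac{3}{2}xy^{2}z^{2} + \tfrac{3}{2}xy^{2}z - \tfrac{15}{16}xyz + \tfrac{3}{4}yz^{3} + \tfrac{19}{4}yz^{2} - \tfrac{5}{4}yz - \tfrac{21}{4}y - \tfrac{15}{32}z^{2} - \tfrac{5}{2}z + \tfrac{105}{32}
  leading term x^{2}z^{2}: no divisor's leading term divides it; move -\tfrac{3}{8}x^{2}z^{2} to the remainder.
  leading term x^{2}: no divisor's leading term divides it; move -x^{2} to the remainder.
  leading term xy^{2}z^{2}: subtract (-\tfrac{3}{16}xz)·g_1 from \tfrac{3}{2}xy^{2}z^{2} + \tfrac{3}{2}xy^{2}z - \tfrac{15}{16}xyz + \tfrac{3}{4}yz^{3} + \tfrac{19}{4}yz^{2} - \tfrac{5}{4}yz - \tfrac{21}{4}y - \tfrac{15}{32}z^{2} - \tfrac{5}{2}z + \tfrac{105}{32} → \tfrac{9}{16}xz^{3} + \tfrac{3}{2}xz + \tfrac{3}{4}yz^{3} + \tfrac{19}{4}yz^{2} - \tfrac{5}{4}yz - \tfrac{21}{4}y - \tfrac{15}{32}z^{2} - \tfrac{5}{2}z + \tfrac{105}{32}
  leading term xz^{3}: no divisor's leading term divides it; move \tfrac{9}{16}xz^{3} to the remainder.
  leading term xz: no divisor's leading term divides it; move \tfrac{3}{2}xz to the remainder.
  leading term yz^{3}: no divisor's leading term divides it; move \tfrac{3}{4}yz^{3} to the remainder.
  leading term yz^{2}: no divisor's leading term divides it; move \tfrac{19}{4}yz^{2} to the remainder.
  leading term yz: no divisor's leading term divides it; move -\tfrac{5}{4}yz to the remainder.
  leading term y: no divisor's leading term divides it; move -\tfrac{21}{4}y to the remainder.
  leading term z^{2}: no divisor's leading term divides it; move -\tfrac{15}{32}z^{2} to the remainder.
  leading term z: no divisor's leading term divides it; move -\tfrac{5}{2}z to the remainder.
  leading term 1: no divisor's leading term divides it; move \tfrac{105}{32} to the remainder.
The remainder -\tfrac{3}{8}x^{2}z^{2} - x^{2} + \tfrac{9}{16}xz^{3} + \tfrac{3}{2}xz + \tfrac{3}{4}yz^{3} + \tfrac{19}{4}yz^{2} - \tfrac{5}{4}yz - \tfrac{21}{4}y - \tfrac{15}{32}z^{2} - \tfrac{5}{2}z + \tfrac{105}{32} is nonzero, so it would be added as the next basis element.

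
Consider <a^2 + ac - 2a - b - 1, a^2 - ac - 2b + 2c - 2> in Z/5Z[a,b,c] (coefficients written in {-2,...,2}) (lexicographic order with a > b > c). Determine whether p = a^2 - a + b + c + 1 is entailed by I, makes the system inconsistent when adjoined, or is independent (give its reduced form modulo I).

a^2 - a + b + c + 1 lies in I (it reduces to 0).

First compute the reduced Gröbner basis of I by Buchberger's algorithm.
f_1 = a^2 + ac - 2a - b - 1, LT = a^2.
f_2 = a^2 - ac - 2b + 2c - 2, LT = a^2.

S(f_1,f_2): lcm = a^2. S = 2ac - 2a + b - 2c + 1.
  leading term ac: no divisor's leading term divides it; move 2ac to the remainder.
  leading term a: no divisor's leading term divides it; move -2a to the remainder.
  leading term b: no divisor's leading term divides it; move b to the remainder.
  leading term c: no divisor's leading term divides it; move -2c to the remainder.
  leading term 1: no divisor's leading term divides it; move 1 to the remainder.
  remainder 2ac - 2a + b - 2c + 1 ≠ 0; add h_3 = 2ac - 2a + b - 2c + 1 to the basis.

S(f_1,h_3): lcm = a^2c. S = a^2 + 2ab + ac^2 - ac + 2a - bc - c.
  leading term a^2: subtract (1)·f_1 from a^2 + 2ab + ac^2 - ac + 2a - bc - c → 2ab + ac^2 - 2ac - a - bc + b - c + 1
  leading term ab: no divisor's leading term divides it; move 2ab to the remainder.
  leading term ac^2: subtract (-2c)·h_3 from ac^2 - 2ac - a - bc + b - c + 1 → -ac - a + bc + b + c^2 + c + 1
  leading term ac: subtract (2)·h_3 from -ac - a + bc + b + c^2 + c + 1 → -2a + bc - b + c^2 - 1
  leading term a: no divisor's leading term divides it; move -2a to the remainder.
  leading term bc: no divisor's leading term divides it; move bc to the remainder.
  leading term b: no divisor's leading term divides it; move -b to the remainder.
  leading term c^2: no divisor's leading term divides it; move c^2 to the remainder.
  leading term 1: no divisor's leading term divides it; move -1 to the remainder.
  remainder 2ab - 2a + bc - b + c^2 - 1 ≠ 0; add h_4 = 2ab - 2a + bc - b + c^2 - 1 to the basis.

S(f_2,h_3): lcm = a^2c. S = a^2 + 2ab - ac^2 + ac + 2a - 2bc + 2c^2 - 2c.
  leading term a^2: subtract (1)·f_1 from a^2 + 2ab - ac^2 + ac + 2a - 2bc + 2c^2 - 2c → 2ab - ac^2 - a - 2bc + b + 2c^2 - 2c + 1
  leading term ab: subtract (1)·h_4 from 2ab - ac^2 - a - 2bc + b + 2c^2 - 2c + 1 → -ac^2 + a + 2bc + 2b + c^2 - 2c + 2
  leading term ac^2: subtract (2c)·h_3 from -ac^2 + a + 2bc + 2b + c^2 - 2c + 2 → -ac + a + 2b + c + 2
  leading term ac: subtract (2)·h_3 from -ac + a + 2b + c + 2 → 0
  remainder 0.

S(f_1,h_4): lcm = a^2b. S = a^2 - 2abc + ab + 2ac^2 - 2a - b^2 - b.
  leading term a^2: subtract (1)·f_1 from a^2 - 2abc + ab + 2ac^2 - 2a - b^2 - b → -2abc + ab + 2ac^2 - ac - b^2 + 1
  leading term abc: subtract (-b)·h_3 from -2abc + ab + 2ac^2 - ac - b^2 + 1 → -ab + 2ac^2 - ac - 2bc + b + 1
  leading term ab: subtract (2)·h_4 from -ab + 2ac^2 - ac - 2bc + b + 1 → 2ac^2 - ac - a + bc - 2b - 2c^2 - 2
  leading term ac^2: subtract (c)·h_3 from 2ac^2 - ac - a + bc - 2b - 2c^2 - 2 → ac - a - 2b - c - 2
  leading term ac: subtract (-2)·h_3 from ac - a - 2b - c - 2 → 0
  remainder 0.

S(f_2,h_4): lcm = a^2b. S = a^2 + abc - 2ab + 2ac^2 - 2a - 2b^2 + 2bc - 2b.
  leading term a^2: subtract (1)·f_1 from a^2 + abc - 2ab + 2ac^2 - 2a - 2b^2 + 2bc - 2b → abc - 2ab + 2ac^2 - ac - 2b^2 + 2bc - b + 1
  leading term abc: subtract (-2b)·h_3 from abc - 2ab + 2ac^2 - ac - 2b^2 + 2bc - b + 1 → -ab + 2ac^2 - ac - 2bc + b + 1
  leading term ab: subtract (2)·h_4 from -ab + 2ac^2 - ac - 2bc + b + 1 → 2ac^2 - ac - a + bc - 2b - 2c^2 - 2
  leading term ac^2: subtract (c)·h_3 from 2ac^2 - ac - a + bc - 2b - 2c^2 - 2 → ac - a - 2b - c - 2
  leading term ac: subtract (-2)·h_3 from ac - a - 2b - c - 2 → 0
  remainder 0.

S(h_3,h_4): lcm = abc. S = -ab + ac - 2b^2 + 2bc^2 + 2bc - 2b + 2c^3 - 2c.
  leading term ab: subtract (2)·h_4 from -ab + ac - 2b^2 + 2bc^2 + 2bc - 2b + 2c^3 - 2c → ac - a - 2b^2 + 2bc^2 + 2c^3 - 2c^2 - 2c + 2
  leading term ac: subtract (-2)·h_3 from ac - a - 2b^2 + 2bc^2 + 2c^3 - 2c^2 - 2c + 2 → -2b^2 + 2bc^2 + 2b + 2c^3 - 2c^2 - c - 1
  leading term b^2: no divisor's leading term divides it; move -2b^2 to the remainder.
  leading term bc^2: no divisor's leading term divides it; move 2bc^2 to the remainder.
  leading term b: no divisor's leading term divides it; move 2b to the remainder.
  leading term c^3: no divisor's leading term divides it; move 2c^3 to the remainder.
  leading term c^2: no divisor's leading term divides it; move -2c^2 to the remainder.
  leading term c: no divisor's leading term divides it; move -c to the remainder.
  leading term 1: no divisor's leading term divides it; move -1 to the remainder.
  remainder -2b^2 + 2bc^2 + 2b + 2c^3 - 2c^2 - c - 1 ≠ 0; add h_5 = -2b^2 + 2bc^2 + 2b + 2c^3 - 2c^2 - c - 1 to the basis.

S(f_1,h_5): leading monomials are coprime, so the S-polynomial reduces to 0 (Buchberger's first criterion).
S(f_2,h_5): leading monomials are coprime, so the S-polynomial reduces to 0 (Buchberger's first criterion).
S(h_3,h_5): leading monomials are coprime, so the S-polynomial reduces to 0 (Buchberger's first criterion).
S(h_4,h_5): lcm = ab^2. S = abc^2 + ac^3 - ac^2 + 2ac + 2a - 2b^2c + 2b^2 - 2bc^2 + 2b.
  leading term abc^2: subtract (-2bc)·h_3 from abc^2 + ac^3 - ac^2 + 2ac + 2a - 2b^2c + 2b^2 - 2bc^2 + 2b → abc + ac^3 - ac^2 + 2ac + 2a + 2b^2 - bc^2 + 2bc + 2b
  leading term abc: subtract (-2b)·h_3 from abc + ac^3 - ac^2 + 2ac + 2a + 2b^2 - bc^2 + 2bc + 2b → ab + ac^3 - ac^2 + 2ac + 2a - b^2 - bc^2 - 2bc - b
  leading term ab: subtract (-2)·h_4 from ab + ac^3 - ac^2 + 2ac + 2a - b^2 - bc^2 - 2bc - b → ac^3 - ac^2 + 2ac - 2a - b^2 - bc^2 + 2b + 2c^2 - 2
  leading term ac^3: subtract (-2c^2)·h_3 from ac^3 - ac^2 + 2ac - 2a - b^2 - bc^2 + 2b + 2c^2 - 2 → 2ac - 2a - b^2 + bc^2 + 2b + c^3 - c^2 - 2
  leading term ac: subtract (1)·h_3 from 2ac - 2a - b^2 + bc^2 + 2b + c^3 - c^2 - 2 → -b^2 + bc^2 + b + c^3 - c^2 + 2c + 2
  leading term b^2: subtract (-2)·h_5 from -b^2 + bc^2 + b + c^3 - c^2 + 2c + 2 → 0
  remainder 0.

Every S-polynomial of the final basis reduces to 0, so we have a Gröbner basis.
Inter-reduce: drop elements whose leading term is divisible by another's, tail-reduce, and make monic.
Reduced Gröbner basis: {a^2 - a + b + c + 1, ab - a - 2bc + 2b - 2c^2 + 2, ac - a - 2b - c - 2, b^2 - bc^2 - b - c^3 + c^2 - 2c - 2}.
Label its elements g_1 = a^2 - a + b + c + 1, g_2 = ab - a - 2bc + 2b - 2c^2 + 2, g_3 = ac - a - 2b - c - 2, g_4 = b^2 - bc^2 - b - c^3 + c^2 - 2c - 2.

Reduce p = a^2 - a + b + c + 1 modulo G:
  leading term a^2: subtract (1)·g_1 from a^2 - a + b + c + 1 → 0
  normal form = 0.
Since the normal form is 0, p ∈ I.

Ideal membership is decidable via reduction modulo a Gröbner basis.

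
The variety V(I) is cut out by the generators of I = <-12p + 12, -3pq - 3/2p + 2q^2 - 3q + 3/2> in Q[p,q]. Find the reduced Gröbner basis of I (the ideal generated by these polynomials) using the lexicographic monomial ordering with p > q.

G = {p - 1, q^2 - 3q}

f_1 = -12p + 12, LT = p.
f_2 = -3pq - 3/2p + 2q^2 - 3q + 3/2, LT = pq.

S(f_1,f_2): lcm = pq. S = -1/2p + 2/3q^2 - 2q + 1/2.
  leading term p: subtract (1/24)·f_1 from -1/2p + 2/3q^2 - 2q + 1/2 → 2/3q^2 - 2q
  leading term q^2: no divisor's leading term divides it; move 2/3q^2 to the remainder.
  leading term q: no divisor's leading term divides it; move -2q to the remainder.
  remainder 2/3q^2 - 2q ≠ 0; add g_3 = 2/3q^2 - 2q to the basis.

The other S-polynomials (S(f_1,g_3), S(f_2,g_3)) all reduce to 0 modulo the current basis, so we have a Gröbner basis.
Inter-reduce: drop elements whose leading term is divisible by another's, tail-reduce, and make monic.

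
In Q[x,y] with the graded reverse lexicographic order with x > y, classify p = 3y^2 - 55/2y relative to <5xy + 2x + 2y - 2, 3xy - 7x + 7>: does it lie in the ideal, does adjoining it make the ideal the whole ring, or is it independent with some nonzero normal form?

First compute the reduced Gröbner basis of I by Buchberger's algorithm.
f_1 = 5xy + 2x + 2y - 2, LT = xy.
f_2 = 3xy - 7x + 7, LT = xy.

S(f_1,f_2): lcm = xy. S = 41/15x + 2/5y - 41/15.
  leading term x: no divisor's leading term divides it; move 41/15x to the remainder.
  leading term y: no divisor's leading term divides it; move 2/5y to the remainder.
  leading term 1: no divisor's leading term divides it; move -41/15 to the remainder.
  remainder 41/15x + 2/5y - 41/15 ≠ 0; add h_3 = 41/15x + 2/5y - 41/15 to the basis.

S(f_1,h_3): lcm = xy. S = -6/41y^2 + 2/5x + 7/5y - 2/5.
  leading term y^2: no divisor's leading term divides it; move -6/41y^2 to the remainder.
  leading term x: subtract (6/41)·h_3 from 2/5x + 7/5y - 2/5 → 55/41y
  leading term y: no divisor's leading term divides it; move 55/41y to the remainder.
  remainder -6/41y^2 + 55/41y ≠ 0; add h_4 = -6/41y^2 + 55/41y to the basis.

The other S-polynomials (S(f_2,h_3), S(f_1,h_4), S(f_2,h_4), S(h_3,h_4)) all reduce to 0 modulo the current basis, so we have a Gröbner basis.
Inter-reduce: drop elements whose leading term is divisible by another's, tail-reduce, and make monic.
Reduced Gröbner basis: {y^2 - 55/6y, x + 6/41y - 1}.
Label its elements g_1 = y^2 - 55/6y, g_2 = x + 6/41y - 1.

Reduce p = 3y^2 - 55/2y modulo G:
  leading term y^2: subtract (3)·g_1 from 3y^2 - 55/2y → 0
  normal form = 0.
Since the normal form is 0, p ∈ I.

3y^2 - 55/2y lies in I (it reduces to 0).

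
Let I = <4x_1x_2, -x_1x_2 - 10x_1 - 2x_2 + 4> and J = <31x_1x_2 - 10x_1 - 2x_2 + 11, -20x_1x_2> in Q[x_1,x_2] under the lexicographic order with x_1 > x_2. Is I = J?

Equality of ideals is decidable: compute both reduced Gröbner bases (unique for the ordering) and check whether they agree.
Buchberger on the first generating set:
f_1 = 4x_1x_2, LT = x_1x_2.
f_2 = -x_1x_2 - 10x_1 - 2x_2 + 4, LT = x_1x_2.

S(f_1,f_2): lcm = x_1x_2. S = -10x_1 - 2x_2 + 4.
  leading term x_1: no divisor's leading term divides it; move -10x_1 to the remainder.
  leading term x_2: no divisor's leading term divides it; move -2x_2 to the remainder.
  leading term 1: no divisor's leading term divides it; move 4 to the remainder.
  remainder -10x_1 - 2x_2 + 4 ≠ 0; add g_3 = -10x_1 - 2x_2 + 4 to the basis.

S(f_1,g_3): lcm = x_1x_2. S = -1/5x_2^2 + 2/5x_2.
  leading term x_2^2: no divisor's leading term divides it; move -1/5x_2^2 to the remainder.
  leading term x_2: no divisor's leading term divides it; move 2/5x_2 to the remainder.
  remainder -1/5x_2^2 + 2/5x_2 ≠ 0; add g_4 = -1/5x_2^2 + 2/5x_2 to the basis.

S(f_2,g_3): lcm = x_1x_2. S = 10x_1 - 1/5x_2^2 + 12/5x_2 - 4.
  leading term x_1: subtract (-1)·g_3 from 10x_1 - 1/5x_2^2 + 12/5x_2 - 4 → -1/5x_2^2 + 2/5x_2
  leading term x_2^2: subtract (1)·g_4 from -1/5x_2^2 + 2/5x_2 → 0
  remainder 0.

S(f_1,g_4): lcm = x_1x_2^2. S = 2x_1x_2.
  leading term x_1x_2: subtract (1/2)·f_1 from 2x_1x_2 → 0
  remainder 0.

S(f_2,g_4): lcm = x_1x_2^2. S = 12x_1x_2 + 2x_2^2 - 4x_2.
  leading term x_1x_2: subtract (3)·f_1 from 12x_1x_2 + 2x_2^2 - 4x_2 → 2x_2^2 - 4x_2
  leading term x_2^2: subtract (-10)·g_4 from 2x_2^2 - 4x_2 → 0
  remainder 0.

S(g_3,g_4): leading monomials are coprime, so the S-polynomial reduces to 0 (Buchberger's first criterion).
Every S-polynomial of the final basis reduces to 0, so we have a Gröbner basis.
Inter-reduce: drop elements whose leading term is divisible by another's, tail-reduce, and make monic.
Reduced Gröbner basis: {x_1 + 1/5x_2 - 2/5, x_2^2 - 2x_2}.

Buchberger on the second generating set:
h_1 = 31x_1x_2 - 10x_1 - 2x_2 + 11, LT = x_1x_2.
h_2 = -20x_1x_2, LT = x_1x_2.

S(h_1,h_2): lcm = x_1x_2. S = -10/31x_1 - 2/31x_2 + 11/31.
  leading term x_1: no divisor's leading term divides it; move -10/31x_1 to the remainder.
  leading term x_2: no divisor's leading term divides it; move -2/31x_2 to the remainder.
  leading term 1: no divisor's leading term divides it; move 11/31 to the remainder.
  remainder -10/31x_1 - 2/31x_2 + 11/31 ≠ 0; add k_3 = -10/31x_1 - 2/31x_2 + 11/31 to the basis.

S(h_1,k_3): lcm = x_1x_2. S = -10/31x_1 - 1/5x_2^2 + 321/310x_2 + 11/31.
  leading term x_1: subtract (1)·k_3 from -10/31x_1 - 1/5x_2^2 + 321/310x_2 + 11/31 → -1/5x_2^2 + 11/10x_2
  leading term x_2^2: no divisor's leading term divides it; move -1/5x_2^2 to the remainder.
  leading term x_2: no divisor's leading term divides it; move 11/10x_2 to the remainder.
  remainder -1/5x_2^2 + 11/10x_2 ≠ 0; add k_4 = -1/5x_2^2 + 11/10x_2 to the basis.

S(h_2,k_3): lcm = x_1x_2. S = -1/5x_2^2 + 11/10x_2.
  leading term x_2^2: subtract (1)·k_4 from -1/5x_2^2 + 11/10x_2 → 0
  remainder 0.

S(h_1,k_4): lcm = x_1x_2^2. S = 321/62x_1x_2 - 2/31x_2^2 + 11/31x_2.
  leading term x_1x_2: subtract (321/1922)·h_1 from 321/62x_1x_2 - 2/31x_2^2 + 11/31x_2 → 1605/961x_1 - 2/31x_2^2 + 662/961x_2 - 3531/1922
  leading term x_1: subtract (-321/62)·k_3 from 1605/961x_1 - 2/31x_2^2 + 662/961x_2 - 3531/1922 → -2/31x_2^2 + 11/31x_2
  leading term x_2^2: subtract (10/31)·k_4 from -2/31x_2^2 + 11/31x_2 → 0
  remainder 0.

S(h_2,k_4): lcm = x_1x_2^2. S = 11/2x_1x_2.
  leading term x_1x_2: subtract (11/62)·h_1 from 11/2x_1x_2 → 55/31x_1 + 11/31x_2 - 121/62
  leading term x_1: subtract (-11/2)·k_3 from 55/31x_1 + 11/31x_2 - 121/62 → 0
  remainder 0.

S(k_3,k_4): leading monomials are coprime, so the S-polynomial reduces to 0 (Buchberger's first criterion).
Every S-polynomial of the final basis reduces to 0, so we have a Gröbner basis.
Inter-reduce: drop elements whose leading term is divisible by another's, tail-reduce, and make monic.
Reduced Gröbner basis: {x_1 + 1/5x_2 - 11/10, x_2^2 - 11/2x_2}.

These differ, so the ideals are not equal.

No, the ideals differ.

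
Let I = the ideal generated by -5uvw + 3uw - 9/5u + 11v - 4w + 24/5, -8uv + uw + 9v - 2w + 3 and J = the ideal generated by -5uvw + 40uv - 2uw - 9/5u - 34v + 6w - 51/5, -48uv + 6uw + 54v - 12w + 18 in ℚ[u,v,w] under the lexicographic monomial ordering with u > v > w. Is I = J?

Since reduced Gröbner bases are canonical representatives of ideals under a given ordering, it suffices to compute and compare them.
Buchberger on the first generating set:
f_1 = -5uvw + 3uw - 9/5u + 11v - 4w + 24/5, LT = uvw.
f_2 = -8uv + uw + 9v - 2w + 3, LT = uv.

S(f_1,f_2): lcm = uvw. S = ⅛uw² - ⅗uw + 9/25u + 9/8vw - 11/5v - ¼w² + 47/40w - 24/25.
  leading term uw²: no divisor's leading term divides it; move ⅛uw² to the remainder.
  leading term uw: no divisor's leading term divides it; move -⅗uw to the remainder.
  leading term u: no divisor's leading term divides it; move 9/25u to the remainder.
  leading term vw: no divisor's leading term divides it; move 9/8vw to the remainder.
  leading term v: no divisor's leading term divides it; move -11/5v to the remainder.
  leading term w²: no divisor's leading term divides it; move -¼w² to the remainder.
  leading term w: no divisor's leading term divides it; move 47/40w to the remainder.
  leading term 1: no divisor's leading term divides it; move -24/25 to the remainder.
  remainder ⅛uw² - ⅗uw + 9/25u + 9/8vw - 11/5v - ¼w² + 47/40w - 24/25 ≠ 0; add g_3 = ⅛uw² - ⅗uw + 9/25u + 9/8vw - 11/5v - ¼w² + 47/40w - 24/25 to the basis.

S(f_1,g_3): lcm = uvw². S = 24/5uvw - 72/25uv - ⅗uw² + 9/25uw - 9v²w + 88/5v² + 2vw² - 58/5vw + 192/25v + ⅘w² - 24/25w.
  leading term uvw: subtract (-24/25)·f_1 from 24/5uvw - 72/25uv - ⅗uw² + 9/25uw - 9v²w + 88/5v² + 2vw² - 58/5vw + 192/25v + ⅘w² - 24/25w → -72/25uv - ⅗uw² + 81/25uw - 216/125u - 9v²w + 88/5v² + 2vw² - 58/5vw + 456/25v + ⅘w² - 24/5w + 576/125
  leading term uv: subtract (9/25)·f_2 from -72/25uv - ⅗uw² + 81/25uw - 216/125u - 9v²w + 88/5v² + 2vw² - 58/5vw + 456/25v + ⅘w² - 24/5w + 576/125 → -⅗uw² + 72/25uw - 216/125u - 9v²w + 88/5v² + 2vw² - 58/5vw + 15v + ⅘w² - 102/25w + 441/125
  leading term uw²: subtract (-24/5)·g_3 from -⅗uw² + 72/25uw - 216/125u - 9v²w + 88/5v² + 2vw² - 58/5vw + 15v + ⅘w² - 102/25w + 441/125 → -9v²w + 88/5v² + 2vw² - 31/5vw + 111/25v - ⅖w² + 39/25w - 27/25
  leading term v²w: no divisor's leading term divides it; move -9v²w to the remainder.
  leading term v²: no divisor's leading term divides it; move 88/5v² to the remainder.
  leading term vw²: no divisor's leading term divides it; move 2vw² to the remainder.
  leading term vw: no divisor's leading term divides it; move -31/5vw to the remainder.
  leading term v: no divisor's leading term divides it; move 111/25v to the remainder.
  leading term w²: no divisor's leading term divides it; move -⅖w² to the remainder.
  leading term w: no divisor's leading term divides it; move 39/25w to the remainder.
  leading term 1: no divisor's leading term divides it; move -27/25 to the remainder.
  remainder -9v²w + 88/5v² + 2vw² - 31/5vw + 111/25v - ⅖w² + 39/25w - 27/25 ≠ 0; add g_4 = -9v²w + 88/5v² + 2vw² - 31/5vw + 111/25v - ⅖w² + 39/25w - 27/25 to the basis.

The other S-polynomials (S(f_2,g_3), S(f_1,g_4), S(f_2,g_4), S(g_3,g_4)) all reduce to 0 modulo the current basis, so we have a Gröbner basis.
Inter-reduce: drop elements whose leading term is divisible by another's, tail-reduce, and make monic.
Reduced Gröbner basis: {uv - ⅛uw - 9/8v + ¼w - ⅜, uw² - 24/5uw + 72/25u + 9vw - 88/5v - 2w² + 47/5w - 192/25, v²w - 88/45v² - 2/9vw² + 31/45vw - 37/75v + 2/45w² - 13/75w + 3/25}.

Buchberger on the second generating set:
h_1 = -5uvw + 40uv - 2uw - 9/5u - 34v + 6w - 51/5, LT = uvw.
h_2 = -48uv + 6uw + 54v - 12w + 18, LT = uv.

S(h_1,h_2): lcm = uvw. S = -8uv + ⅛uw² + ⅖uw + 9/25u + 9/8vw + 34/5v - ¼w² - 33/40w + 51/25.
  leading term uv: subtract (⅙)·h_2 from -8uv + ⅛uw² + ⅖uw + 9/25u + 9/8vw + 34/5v - ¼w² - 33/40w + 51/25 → ⅛uw² - ⅗uw + 9/25u + 9/8vw - 11/5v - ¼w² + 47/40w - 24/25
  leading term uw²: no divisor's leading term divides it; move ⅛uw² to the remainder.
  leading term uw: no divisor's leading term divides it; move -⅗uw to the remainder.
  leading term u: no divisor's leading term divides it; move 9/25u to the remainder.
  leading term vw: no divisor's leading term divides it; move 9/8vw to the remainder.
  leading term v: no divisor's leading term divides it; move -11/5v to the remainder.
  leading term w²: no divisor's leading term divides it; move -¼w² to the remainder.
  leading term w: no divisor's leading term divides it; move 47/40w to the remainder.
  leading term 1: no divisor's leading term divides it; move -24/25 to the remainder.
  remainder ⅛uw² - ⅗uw + 9/25u + 9/8vw - 11/5v - ¼w² + 47/40w - 24/25 ≠ 0; add k_3 = ⅛uw² - ⅗uw + 9/25u + 9/8vw - 11/5v - ¼w² + 47/40w - 24/25 to the basis.

S(h_1,k_3): lcm = uvw². S = -16/5uvw - 72/25uv + ⅖uw² + 9/25uw - 9v²w + 88/5v² + 2vw² - 13/5vw + 192/25v - 6/5w² + 51/25w.
  leading term uvw: subtract (16/25)·h_1 from -16/5uvw - 72/25uv + ⅖uw² + 9/25uw - 9v²w + 88/5v² + 2vw² - 13/5vw + 192/25v - 6/5w² + 51/25w → -712/25uv + ⅖uw² + 41/25uw + 144/125u - 9v²w + 88/5v² + 2vw² - 13/5vw + 736/25v - 6/5w² - 9/5w + 816/125
  leading term uv: subtract (89/150)·h_2 from -712/25uv + ⅖uw² + 41/25uw + 144/125u - 9v²w + 88/5v² + 2vw² - 13/5vw + 736/25v - 6/5w² - 9/5w + 816/125 → ⅖uw² - 48/25uw + 144/125u - 9v²w + 88/5v² + 2vw² - 13/5vw - 13/5v - 6/5w² + 133/25w - 519/125
  leading term uw²: subtract (16/5)·k_3 from ⅖uw² - 48/25uw + 144/125u - 9v²w + 88/5v² + 2vw² - 13/5vw - 13/5v - 6/5w² + 133/25w - 519/125 → -9v²w + 88/5v² + 2vw² - 31/5vw + 111/25v - ⅖w² + 39/25w - 27/25
  leading term v²w: no divisor's leading term divides it; move -9v²w to the remainder.
  leading term v²: no divisor's leading term divides it; move 88/5v² to the remainder.
  leading term vw²: no divisor's leading term divides it; move 2vw² to the remainder.
  leading term vw: no divisor's leading term divides it; move -31/5vw to the remainder.
  leading term v: no divisor's leading term divides it; move 111/25v to the remainder.
  leading term w²: no divisor's leading term divides it; move -⅖w² to the remainder.
  leading term w: no divisor's leading term divides it; move 39/25w to the remainder.
  leading term 1: no divisor's leading term divides it; move -27/25 to the remainder.
  remainder -9v²w + 88/5v² + 2vw² - 31/5vw + 111/25v - ⅖w² + 39/25w - 27/25 ≠ 0; add k_4 = -9v²w + 88/5v² + 2vw² - 31/5vw + 111/25v - ⅖w² + 39/25w - 27/25 to the basis.

The other S-polynomials (S(h_2,k_3), S(h_1,k_4), S(h_2,k_4), S(k_3,k_4)) all reduce to 0 modulo the current basis, so we have a Gröbner basis.
Inter-reduce: drop elements whose leading term is divisible by another's, tail-reduce, and make monic.
Reduced Gröbner basis: {uv - ⅛uw - 9/8v + ¼w - ⅜, uw² - 24/5uw + 72/25u + 9vw - 88/5v - 2w² + 47/5w - 192/25, v²w - 88/45v² - 2/9vw² + 31/45vw - 37/75v + 2/45w² - 13/75w + 3/25}.

These coincide, so the ideals are equal.

Yes, the ideals are equal.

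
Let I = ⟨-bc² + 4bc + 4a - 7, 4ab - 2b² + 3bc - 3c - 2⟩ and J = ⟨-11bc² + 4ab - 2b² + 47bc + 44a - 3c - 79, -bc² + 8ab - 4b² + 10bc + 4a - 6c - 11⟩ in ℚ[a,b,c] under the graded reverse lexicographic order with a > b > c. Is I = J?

Yes, the ideals are equal.

Since reduced Gröbner bases are canonical representatives of ideals under a given ordering, it suffices to compute and compare them.
Buchberger on the first generating set:
f_1 = -bc² + 4bc + 4a - 7, LT = bc².
f_2 = 4ab - 2b² + 3bc - 3c - 2, LT = ab.

S(f_1,f_2): lcm = abc². S = ½b²c² - ¾bc³ - 4abc + ¾c³ - 4a² + ½c² + 7a.
  reduce S modulo (f_1, f_2):
  remainder ¾c³ - 4a² + b² - 3ac - 3/2bc - 5/2c² + 7a - 7/2b + 19/4c + 1 ≠ 0; add g_3 = ¾c³ - 4a² + b² - 3ac - 3/2bc - 5/2c² + 7a - 7/2b + 19/4c + 1 to the basis.

The other S-polynomials (S(f_1,g_3), S(f_2,g_3)) all reduce to 0 modulo the current basis, so we have a Gröbner basis.
Inter-reduce: drop elements whose leading term is divisible by another's, tail-reduce, and make monic.
Reduced Gröbner basis: {bc² - 4bc - 4a + 7, c³ - 16/3a² + 4/3b² - 4ac - 2bc - 10/3c² + 28/3a - 14/3b + 19/3c + 4/3, ab - ½b² + ¾bc - ¾c - ½}.

Buchberger on the second generating set:
h_1 = -11bc² + 4ab - 2b² + 47bc + 44a - 3c - 79, LT = bc².
h_2 = -bc² + 8ab - 4b² + 10bc + 4a - 6c - 11, LT = bc².

S(h_1,h_2): lcm = bc². S = 84/11ab - 42/11b² + 63/11bc - 63/11c - 42/11.
  reduce S modulo (h_1, h_2):
  remainder 84/11ab - 42/11b² + 63/11bc - 63/11c - 42/11 ≠ 0; add k_3 = 84/11ab - 42/11b² + 63/11bc - 63/11c - 42/11 to the basis.

S(h_1,k_3): lcm = abc². S = ½b²c² - ¾bc³ - 4/11a²b + 2/11ab² - 47/11abc + ¾c³ - 4a² + 3/11ac + ½c² + 79/11a.
  reduce S modulo (h_1, h_2, k_3):
  remainder ¾c³ - 4a² + b² - 3ac - 3/2bc - 5/2c² + 7a - 7/2b + 19/4c + 1 ≠ 0; add k_4 = ¾c³ - 4a² + b² - 3ac - 3/2bc - 5/2c² + 7a - 7/2b + 19/4c + 1 to the basis.

The other S-polynomials (S(h_2,k_3), S(h_1,k_4), S(h_2,k_4), S(k_3,k_4)) all reduce to 0 modulo the current basis, so we have a Gröbner basis.
Inter-reduce: drop elements whose leading term is divisible by another's, tail-reduce, and make monic.
Reduced Gröbner basis: {bc² - 4bc - 4a + 7, c³ - 16/3a² + 4/3b² - 4ac - 2bc - 10/3c² + 28/3a - 14/3b + 19/3c + 4/3, ab - ½b² + ¾bc - ¾c - ½}.

The two bases agree; hence the ideals are identical.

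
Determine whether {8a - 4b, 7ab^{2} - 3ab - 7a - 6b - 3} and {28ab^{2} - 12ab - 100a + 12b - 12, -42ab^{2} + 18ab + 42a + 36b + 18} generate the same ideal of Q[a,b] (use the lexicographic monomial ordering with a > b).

Yes, the ideals are equal.

Two ideals are equal iff their reduced Gröbner bases coincide (the reduced basis is unique for a fixed ordering).
Buchberger on the first generating set:
f_1 = 8a - 4b, LT = a.
f_2 = 7ab^{2} - 3ab - 7a - 6b - 3, LT = ab^{2}.

S(f_1,f_2): lcm = ab^{2}. S = \tfrac{3}{7}ab + a - \tfrac{1}{2}b^{3} + \tfrac{6}{7}b + \tfrac{3}{7}.
  leading term ab: subtract (\tfrac{3}{56}b)·f_1 from \tfrac{3}{7}ab + a - \tfrac{1}{2}b^{3} + \tfrac{6}{7}b + \tfrac{3}{7} → a - \tfrac{1}{2}b^{3} + \tfrac{3}{14}b^{2} + \tfrac{6}{7}b + \tfrac{3}{7}
  leading term a: subtract (\tfrac{1}{8})·f_1 from a - \tfrac{1}{2}b^{3} + \tfrac{3}{14}b^{2} + \tfrac{6}{7}b + \tfrac{3}{7} → -\tfrac{1}{2}b^{3} + \tfrac{3}{14}b^{2} + \tfrac{19}{14}b + \tfrac{3}{7}
  leading term b^{3}: no divisor's leading term divides it; move -\tfrac{1}{2}b^{3} to the remainder.
  leading term b^{2}: no divisor's leading term divides it; move \tfrac{3}{14}b^{2} to the remainder.
  leading term b: no divisor's leading term divides it; move \tfrac{19}{14}b to the remainder.
  leading term 1: no divisor's leading term divides it; move \tfrac{3}{7} to the remainder.
  remainder -\tfrac{1}{2}b^{3} + \tfrac{3}{14}b^{2} + \tfrac{19}{14}b + \tfrac{3}{7} ≠ 0; add g_3 = -\tfrac{1}{2}b^{3} + \tfrac{3}{14}b^{2} + \tfrac{19}{14}b + \tfrac{3}{7} to the basis.

The other S-polynomials (S(f_1,g_3), S(f_2,g_3)) all reduce to 0 modulo the current basis, so we have a Gröbner basis.
Inter-reduce: drop elements whose leading term is divisible by another's, tail-reduce, and make monic.
Reduced Gröbner basis: {a - \tfrac{1}{2}b, b^{3} - \tfrac{3}{7}b^{2} - \tfrac{19}{7}b - \tfrac{6}{7}}.

Buchberger on the second generating set:
h_1 = 28ab^{2} - 12ab - 100a + 12b - 12, LT = ab^{2}.
h_2 = -42ab^{2} + 18ab + 42a + 36b + 18, LT = ab^{2}.

S(h_1,h_2): lcm = ab^{2}. S = -\tfrac{18}{7}a + \tfrac{9}{7}b.
  leading term a: no divisor's leading term divides it; move -\tfrac{18}{7}a to the remainder.
  leading term b: no divisor's leading term divides it; move \tfrac{9}{7}b to the remainder.
  remainder -\tfrac{18}{7}a + \tfrac{9}{7}b ≠ 0; add k_3 = -\tfrac{18}{7}a + \tfrac{9}{7}b to the basis.

S(h_1,k_3): lcm = ab^{2}. S = -\tfrac{3}{7}ab - \tfrac{25}{7}a + \tfrac{1}{2}b^{3} + \tfrac{3}{7}b - \tfrac{3}{7}.
  leading term ab: subtract (\tfrac{1}{6}b)·k_3 from -\tfrac{3}{7}ab - \tfrac{25}{7}a + \tfrac{1}{2}b^{3} + \tfrac{3}{7}b - \tfrac{3}{7} → -\tfrac{25}{7}a + \tfrac{1}{2}b^{3} - \tfrac{3}{14}b^{2} + \tfrac{3}{7}b - \tfrac{3}{7}
  leading term a: subtract (\tfrac{25}{18})·k_3 from -\tfrac{25}{7}a + \tfrac{1}{2}b^{3} - \tfrac{3}{14}b^{2} + \tfrac{3}{7}b - \tfrac{3}{7} → \tfrac{1}{2}b^{3} - \tfrac{3}{14}b^{2} - \tfrac{19}{14}b - \tfrac{3}{7}
  leading term b^{3}: no divisor's leading term divides it; move \tfrac{1}{2}b^{3} to the remainder.
  leading term b^{2}: no divisor's leading term divides it; move -\tfrac{3}{14}b^{2} to the remainder.
  leading term b: no divisor's leading term divides it; move -\tfrac{19}{14}b to the remainder.
  leading term 1: no divisor's leading term divides it; move -\tfrac{3}{7} to the remainder.
  remainder \tfrac{1}{2}b^{3} - \tfrac{3}{14}b^{2} - \tfrac{19}{14}b - \tfrac{3}{7} ≠ 0; add k_4 = \tfrac{1}{2}b^{3} - \tfrac{3}{14}b^{2} - \tfrac{19}{14}b - \tfrac{3}{7} to the basis.

The other S-polynomials (S(h_2,k_3), S(h_1,k_4), S(h_2,k_4), S(k_3,k_4)) all reduce to 0 modulo the current basis, so we have a Gröbner basis.
Inter-reduce: drop elements whose leading term is divisible by another's, tail-reduce, and make monic.
Reduced Gröbner basis: {a - \tfrac{1}{2}b, b^{3} - \tfrac{3}{7}b^{2} - \tfrac{19}{7}b - \tfrac{6}{7}}.

These coincide, so the ideals are equal.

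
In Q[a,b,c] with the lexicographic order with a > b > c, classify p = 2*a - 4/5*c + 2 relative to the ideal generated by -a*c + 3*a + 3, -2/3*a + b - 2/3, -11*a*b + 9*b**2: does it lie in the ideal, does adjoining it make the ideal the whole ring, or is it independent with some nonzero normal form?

2*a - 4/5*c + 2 lies in I (it reduces to 0).

First compute the reduced Gröbner basis of I by Buchberger's algorithm.
f_1 = -a*c + 3*a + 3, LT = a*c.
f_2 = -2/3*a + b - 2/3, LT = a.
f_3 = -11*a*b + 9*b**2, LT = a*b.

S(f_1,f_2): lcm = a*c. S = -3*a + 3/2*b*c - c - 3.
  leading term a: subtract (9/2)·f_2 from -3*a + 3/2*b*c - c - 3 → 3/2*b*c - 9/2*b - c
  leading term b*c: no divisor's leading term divides it; move 3/2*b*c to the remainder.
  leading term b: no divisor's leading term divides it; move -9/2*b to the remainder.
  leading term c: no divisor's leading term divides it; move -c to the remainder.
  remainder 3/2*b*c - 9/2*b - c ≠ 0; add h_4 = 3/2*b*c - 9/2*b - c to the basis.

S(f_1,f_3): lcm = a*b*c. S = -3*a*b + 9/11*b**2*c - 3*b.
  leading term a*b: subtract (9/2*b)·f_2 from -3*a*b + 9/11*b**2*c - 3*b → 9/11*b**2*c - 9/2*b**2
  leading term b**2*c: subtract (6/11*b)·h_4 from 9/11*b**2*c - 9/2*b**2 → -45/22*b**2 + 6/11*b*c
  leading term b**2: no divisor's leading term divides it; move -45/22*b**2 to the remainder.
  leading term b*c: subtract (4/11)·h_4 from 6/11*b*c → 18/11*b + 4/11*c
  leading term b: no divisor's leading term divides it; move 18/11*b to the remainder.
  leading term c: no divisor's leading term divides it; move 4/11*c to the remainder.
  remainder -45/22*b**2 + 18/11*b + 4/11*c ≠ 0; add h_5 = -45/22*b**2 + 18/11*b + 4/11*c to the basis.

S(f_2,f_3): lcm = a*b. S = -15/22*b**2 + b.
  leading term b**2: subtract (1/3)·h_5 from -15/22*b**2 + b → 5/11*b - 4/33*c
  leading term b: no divisor's leading term divides it; move 5/11*b to the remainder.
  leading term c: no divisor's leading term divides it; move -4/33*c to the remainder.
  remainder 5/11*b - 4/33*c ≠ 0; add h_6 = 5/11*b - 4/33*c to the basis.

S(h_4,h_5): lcm = b**2*c. S = -3*b**2 + 2/15*b*c + 8/45*c**2.
  leading term b**2: subtract (22/15)·h_5 from -3*b**2 + 2/15*b*c + 8/45*c**2 → 2/15*b*c - 12/5*b + 8/45*c**2 - 8/15*c
  leading term b*c: subtract (4/45)·h_4 from 2/15*b*c - 12/5*b + 8/45*c**2 - 8/15*c → -2*b + 8/45*c**2 - 4/9*c
  leading term b: subtract (-22/5)·h_6 from -2*b + 8/45*c**2 - 4/9*c → 8/45*c**2 - 44/45*c
  leading term c**2: no divisor's leading term divides it; move 8/45*c**2 to the remainder.
  leading term c: no divisor's leading term divides it; move -44/45*c to the remainder.
  remainder 8/45*c**2 - 44/45*c ≠ 0; add h_7 = 8/45*c**2 - 44/45*c to the basis.

The other S-polynomials (S(f_1,h_4), S(f_2,h_4), S(f_3,h_4), S(f_1,h_5), S(f_2,h_5), S(f_3,h_5), S(f_1,h_6), S(f_2,h_6), S(f_3,h_6), S(h_4,h_6), S(h_5,h_6), S(f_1,h_7), S(f_2,h_7), S(f_3,h_7), S(h_4,h_7), S(h_5,h_7), S(h_6,h_7)) all reduce to 0 modulo the current basis, so we have a Gröbner basis.
Inter-reduce: drop elements whose leading term is divisible by another's, tail-reduce, and make monic.
Reduced Gröbner basis: {a - 2/5*c + 1, b - 4/15*c, c**2 - 11/2*c}.
Label its elements g_1 = a - 2/5*c + 1, g_2 = b - 4/15*c, g_3 = c**2 - 11/2*c.

Reduce p = 2*a - 4/5*c + 2 modulo G:
  leading term a: subtract (2)·g_1 from 2*a - 4/5*c + 2 → 0
  normal form = 0.
Since the normal form is 0, p ∈ I.

Ideal membership is decidable via reduction modulo a Gröbner basis.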